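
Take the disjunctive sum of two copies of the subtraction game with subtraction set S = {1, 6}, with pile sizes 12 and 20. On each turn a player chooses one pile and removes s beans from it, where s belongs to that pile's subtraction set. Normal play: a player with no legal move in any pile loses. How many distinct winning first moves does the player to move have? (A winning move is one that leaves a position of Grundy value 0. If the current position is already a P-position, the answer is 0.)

All piles use S = {1, 6}:
n :  0  1  2  3  4  5  6  7  8  9 10 11 12 13 14 15 16 17 18 19 20
G :  0  1  0  1  0  1  2  0  1  0  1  0  1  2  0  1  0  1  0  1  2
Pile A: G(12) = 1.
Pile B: G(20) = 2.
Combined Grundy value = 1 ⊕ 2 = 3.
A winning move leaves total XOR = 0, i.e. changes one component's Grundy value g to g ⊕ X where X is the current total.
Pile A: need g' = 1⊕3 = 2. Options: 12−1→G=0, 12−6→G=2. Hits: 1.
Pile B: need g' = 2⊕3 = 1. Options: 20−1→G=1, 20−6→G=0. Hits: 1.

2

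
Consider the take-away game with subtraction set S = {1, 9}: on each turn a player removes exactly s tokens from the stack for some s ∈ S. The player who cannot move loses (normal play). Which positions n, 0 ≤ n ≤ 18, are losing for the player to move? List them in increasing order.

n :  0  1  2  3  4  5  6  7  8  9 10 11 12 13 14 15 16 17 18
G :  0  1  0  1  0  1  0  1  0  1  0  1  0  1  0  1  0  1  0
P-positions are exactly the n with G(n) = 0.

0, 2, 4, 6, 8, 10, 12, 14, 16, 18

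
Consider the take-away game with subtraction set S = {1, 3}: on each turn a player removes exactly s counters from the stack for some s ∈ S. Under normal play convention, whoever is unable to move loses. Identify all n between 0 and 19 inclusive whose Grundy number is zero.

n :  0  1  2  3  4  5  6  7  8  9 10 11 12 13 14 15 16 17 18 19
G :  0  1  0  1  0  1  0  1  0  1  0  1  0  1  0  1  0  1  0  1
P-positions are exactly the n with G(n) = 0.

0, 2, 4, 6, 8, 10, 12, 14, 16, 18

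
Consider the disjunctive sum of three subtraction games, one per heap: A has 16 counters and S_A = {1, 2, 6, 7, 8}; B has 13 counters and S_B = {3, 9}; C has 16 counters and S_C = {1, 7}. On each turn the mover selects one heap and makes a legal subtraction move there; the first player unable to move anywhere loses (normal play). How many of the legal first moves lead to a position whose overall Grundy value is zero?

5

Heap A, S = {1, 2, 6, 7, 8}:
G(0) = 0
G(1) = mex{0} = 1
G(2) = mex{1,0} = 2
G(3) = mex{2,1} = 0
G(4) = mex{0,2} = 1
G(5) = mex{1,0} = 2
G(6) = mex{2,1,0} = 3
G(7) = mex{3,2,1,0} = 4
G(8) = mex{4,3,2,1,0} = 5
G(9) = mex{5,4,0,2,1} = 3
G(10) = mex{3,5,1,0,2} = 4
G(11) = mex{4,3,2,1,0} = 5
G(12) = mex{5,4,3,2,1} = 0
G(13) = mex{0,5,4,3,2} = 1
G(14) = mex{1,0,5,4,3} = 2
G(15) = mex{2,1,3,5,4} = 0
G(16) = mex{0,2,4,3,5} = 1
G_A(16) = 1.
Heap B, S = {3, 9}:
G(0) = 0
G(1) = mex{} = 0
G(2) = mex{} = 0
G(3) = mex{0} = 1
G(4) = mex{0} = 1
G(5) = mex{0} = 1
G(6) = mex{1} = 0
G(7) = mex{1} = 0
G(8) = mex{1} = 0
G(9) = mex{0,0} = 1
G(10) = mex{0,0} = 1
G(11) = mex{0,0} = 1
G(12) = mex{1,1} = 0
G(13) = mex{1,1} = 0
G_B(13) = 0.
Heap C, S = {1, 7}:
n :  0  1  2  3  4  5  6  7  8  9 10 11 12 13 14 15 16
G :  0  1  0  1  0  1  0  1  0  1  0  1  0  1  0  1  0
G_C(16) = 0.
Combined Grundy value = 1 ⊕ 0 ⊕ 0 = 1.
A winning move leaves total XOR = 0, i.e. changes one component's Grundy value g to g ⊕ X where X is the current total.
Heap A: need g' = 1⊕1 = 0. Options: 16−1→G=0, 16−2→G=2, 16−6→G=4, 16−7→G=3, 16−8→G=5. Hits: 1.
Heap B: need g' = 0⊕1 = 1. Options: 13−3→G=1, 13−9→G=1. Hits: 2.
Heap C: need g' = 0⊕1 = 1. Options: 16−1→G=1, 16−7→G=1. Hits: 2.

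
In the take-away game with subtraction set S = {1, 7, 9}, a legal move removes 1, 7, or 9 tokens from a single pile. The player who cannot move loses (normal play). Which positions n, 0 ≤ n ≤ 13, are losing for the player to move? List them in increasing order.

n :  0  1  2  3  4  5  6  7  8  9 10 11 12 13
G :  0  1  0  1  0  1  0  1  0  1  0  1  0  1
P-positions are exactly the n with G(n) = 0.

0, 2, 4, 6, 8, 10, 12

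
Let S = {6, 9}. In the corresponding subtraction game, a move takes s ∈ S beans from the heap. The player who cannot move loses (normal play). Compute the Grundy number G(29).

2

n :  0  1  2  3  4  5  6  7  8  9 10 11 12 13 14 15 16 17 18 19 20 21 22 23 24 25 26 27 28 29
G :  0  0  0  0  0  0  1  1  1  1  1  1  2  2  2  0  0  0  0  0  0  1  1  1  1  1  1  2  2  2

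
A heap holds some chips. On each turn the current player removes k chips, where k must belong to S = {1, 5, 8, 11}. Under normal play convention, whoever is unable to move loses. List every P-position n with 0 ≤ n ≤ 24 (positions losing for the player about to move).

n :  0  1  2  3  4  5  6  7  8  9 10 11 12 13 14 15 16 17 18 19 20 21 22 23 24
G :  0  1  0  1  0  1  0  1  2  3  2  3  2  3  2  3  0  1  0  1  0  1  0  1  2
P-positions are exactly the n with G(n) = 0.

0, 2, 4, 6, 16, 18, 20, 22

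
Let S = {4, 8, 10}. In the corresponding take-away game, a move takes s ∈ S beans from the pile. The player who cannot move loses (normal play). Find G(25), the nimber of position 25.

2

n :  0  1  2  3  4  5  6  7  8  9 10 11 12 13 14 15 16 17 18 19 20 21 22 23 24 25
G :  0  0  0  0  1  1  1  1  2  2  2  2  3  3  0  0  0  0  1  1  1  1  2  2  2  2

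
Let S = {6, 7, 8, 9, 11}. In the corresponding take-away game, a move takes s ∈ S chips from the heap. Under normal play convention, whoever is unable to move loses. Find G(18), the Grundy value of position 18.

0

n :  0  1  2  3  4  5  6  7  8  9 10 11 12 13 14 15 16 17 18
G :  0  0  0  0  0  0  1  1  1  1  1  1  2  2  2  2  2  0  0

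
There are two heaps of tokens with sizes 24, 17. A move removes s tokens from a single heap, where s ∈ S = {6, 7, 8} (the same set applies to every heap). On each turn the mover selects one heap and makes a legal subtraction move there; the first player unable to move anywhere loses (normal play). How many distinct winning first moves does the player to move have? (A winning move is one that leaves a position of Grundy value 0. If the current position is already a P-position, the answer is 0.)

6

All heaps use S = {6, 7, 8}:
G(0) = 0
G(1) = mex{} = 0
G(2) = mex{} = 0
G(3) = mex{} = 0
G(4) = mex{} = 0
G(5) = mex{} = 0
G(6) = mex{0} = 1
G(7) = mex{0,0} = 1
G(8) = mex{0,0,0} = 1
G(9) = mex{0,0,0} = 1
G(10) = mex{0,0,0} = 1
G(11) = mex{0,0,0} = 1
G(12) = mex{1,0,0} = 2
G(13) = mex{1,1,0} = 2
G(14) = mex{1,1,1} = 0
G(15) = mex{1,1,1} = 0
G(16) = mex{1,1,1} = 0
G(17) = mex{1,1,1} = 0
G(18) = mex{2,1,1} = 0
G(19) = mex{2,2,1} = 0
G(20) = mex{0,2,2} = 1
G(21) = mex{0,0,2} = 1
G(22) = mex{0,0,0} = 1
G(23) = mex{0,0,0} = 1
G(24) = mex{0,0,0} = 1
Heap A: G(24) = 1.
Heap B: G(17) = 0.
Combined Grundy value = 1 ⊕ 0 = 1.
A winning move leaves total XOR = 0, i.e. changes one component's Grundy value g to g ⊕ X where X is the current total.
Heap A: need g' = 1⊕1 = 0. Options: 24−6→G=0, 24−7→G=0, 24−8→G=0. Hits: 3.
Heap B: need g' = 0⊕1 = 1. Options: 17−6→G=1, 17−7→G=1, 17−8→G=1. Hits: 3.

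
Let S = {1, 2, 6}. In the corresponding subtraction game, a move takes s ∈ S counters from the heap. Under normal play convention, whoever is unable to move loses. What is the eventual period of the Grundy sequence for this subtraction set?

n :  0  1  2  3  4  5  6  7  8  9 10 11 12 13 14 15
G :  0  1  2  0  1  2  3  0  1  2  0  1  2  3  0  1
G(n+7) = G(n) holds for n = 0,…,5 (a full window of length max(S) = 6), so the sequence is purely periodic with period 7.

7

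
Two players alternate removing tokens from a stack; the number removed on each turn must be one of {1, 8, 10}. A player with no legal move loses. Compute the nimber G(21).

n :  0  1  2  3  4  5  6  7  8  9 10 11 12 13 14 15 16 17 18 19 20 21
G :  0  1  0  1  0  1  0  1  2  0  1  0  1  0  1  0  1  2  0  1  0  1

1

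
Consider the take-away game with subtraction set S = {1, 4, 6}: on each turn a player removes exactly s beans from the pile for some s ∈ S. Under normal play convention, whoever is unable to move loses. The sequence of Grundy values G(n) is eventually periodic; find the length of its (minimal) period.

5

G(0) = 0
G(1) = mex{0} = 1
G(2) = mex{1} = 0
G(3) = mex{0} = 1
G(4) = mex{1,0} = 2
G(5) = mex{2,1} = 0
G(6) = mex{0,0,0} = 1
G(7) = mex{1,1,1} = 0
G(8) = mex{0,2,0} = 1
G(9) = mex{1,0,1} = 2
G(10) = mex{2,1,2} = 0
G(11) = mex{0,0,0} = 1
G(12) = mex{1,1,1} = 0
G(13) = mex{0,2,0} = 1
G(14) = mex{1,0,1} = 2
G(n+5) = G(n) holds for n = 0,…,5 (a full window of length max(S) = 6), so the sequence is purely periodic with period 5.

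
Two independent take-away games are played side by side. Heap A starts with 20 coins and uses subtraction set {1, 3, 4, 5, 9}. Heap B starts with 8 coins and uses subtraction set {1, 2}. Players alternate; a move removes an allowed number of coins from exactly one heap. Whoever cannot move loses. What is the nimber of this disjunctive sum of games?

Heap A, S = {1, 3, 4, 5, 9}:
G(0) = 0
G(1) = mex{0} = 1
G(2) = mex{1} = 0
G(3) = mex{0,0} = 1
G(4) = mex{1,1,0} = 2
G(5) = mex{2,0,1,0} = 3
G(6) = mex{3,1,0,1} = 2
G(7) = mex{2,2,1,0} = 3
G(8) = mex{3,3,2,1} = 0
G(9) = mex{0,2,3,2,0} = 1
G(10) = mex{1,3,2,3,1} = 0
G(11) = mex{0,0,3,2,0} = 1
G(12) = mex{1,1,0,3,1} = 2
G(13) = mex{2,0,1,0,2} = 3
G(14) = mex{3,1,0,1,3} = 2
G(15) = mex{2,2,1,0,2} = 3
G(16) = mex{3,3,2,1,3} = 0
G(17) = mex{0,2,3,2,0} = 1
G(18) = mex{1,3,2,3,1} = 0
G(19) = mex{0,0,3,2,0} = 1
G(20) = mex{1,1,0,3,1} = 2
G_A(20) = 2.
Heap B, S = {1, 2}:
G(0) = 0
G(1) = mex{0} = 1
G(2) = mex{1,0} = 2
G(3) = mex{2,1} = 0
G(4) = mex{0,2} = 1
G(5) = mex{1,0} = 2
G(6) = mex{2,1} = 0
G(7) = mex{0,2} = 1
G(8) = mex{1,0} = 2
G_B(8) = 2.
Combined Grundy value = 2 ⊕ 2 = 0.

0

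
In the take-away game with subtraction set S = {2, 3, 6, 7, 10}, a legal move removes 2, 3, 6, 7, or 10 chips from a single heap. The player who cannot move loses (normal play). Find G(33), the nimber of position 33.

1

G(0) = 0
G(1) = mex{} = 0
G(2) = mex{0} = 1
G(3) = mex{0,0} = 1
G(4) = mex{1,0} = 2
G(5) = mex{1,1} = 0
G(6) = mex{2,1,0} = 3
G(7) = mex{0,2,0,0} = 1
G(8) = mex{3,0,1,0} = 2
G(9) = mex{1,3,1,1} = 0
G(10) = mex{2,1,2,1,0} = 3
G(11) = mex{0,2,0,2,0} = 1
G(12) = mex{3,0,3,0,1} = 2
G(13) = mex{1,3,1,3,1} = 0
G(14) = mex{2,1,2,1,2} = 0
G(15) = mex{0,2,0,2,0} = 1
G(16) = mex{0,0,3,0,3} = 1
G(17) = mex{1,0,1,3,1} = 2
G(18) = mex{1,1,2,1,2} = 0
G(19) = mex{2,1,0,2,0} = 3
G(20) = mex{0,2,0,0,3} = 1
G(21) = mex{3,0,1,0,1} = 2
G(22) = mex{1,3,1,1,2} = 0
G(23) = mex{2,1,2,1,0} = 3
G(24) = mex{0,2,0,2,0} = 1
G(25) = mex{3,0,3,0,1} = 2
G(26) = mex{1,3,1,3,1} = 0
G(27) = mex{2,1,2,1,2} = 0
G(28) = mex{0,2,0,2,0} = 1
G(29) = mex{0,0,3,0,3} = 1
G(30) = mex{1,0,1,3,1} = 2
G(31) = mex{1,1,2,1,2} = 0
G(32) = mex{2,1,0,2,0} = 3
G(33) = mex{0,2,0,0,3} = 1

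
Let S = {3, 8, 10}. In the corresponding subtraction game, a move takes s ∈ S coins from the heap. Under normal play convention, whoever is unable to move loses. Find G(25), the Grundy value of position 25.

n :  0  1  2  3  4  5  6  7  8  9 10 11 12 13 14 15 16 17 18 19 20 21 22 23 24 25
G :  0  0  0  1  1  1  0  0  2  1  1  3  2  0  2  3  1  3  0  0  0  1  1  1  0  0

0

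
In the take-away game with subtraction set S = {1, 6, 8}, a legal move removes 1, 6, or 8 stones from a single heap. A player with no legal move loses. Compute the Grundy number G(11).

G(0) = 0
G(1) = mex{0} = 1
G(2) = mex{1} = 0
G(3) = mex{0} = 1
G(4) = mex{1} = 0
G(5) = mex{0} = 1
G(6) = mex{1,0} = 2
G(7) = mex{2,1} = 0
G(8) = mex{0,0,0} = 1
G(9) = mex{1,1,1} = 0
G(10) = mex{0,0,0} = 1
G(11) = mex{1,1,1} = 0

0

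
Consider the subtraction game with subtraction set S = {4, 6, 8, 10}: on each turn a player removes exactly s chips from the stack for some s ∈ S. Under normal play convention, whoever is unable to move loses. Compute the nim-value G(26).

3

n :  0  1  2  3  4  5  6  7  8  9 10 11 12 13 14 15 16 17 18 19 20 21 22 23 24 25 26
G :  0  0  0  0  1  1  1  1  2  2  2  2  3  3  0  0  0  0  1  1  1  1  2  2  2  2  3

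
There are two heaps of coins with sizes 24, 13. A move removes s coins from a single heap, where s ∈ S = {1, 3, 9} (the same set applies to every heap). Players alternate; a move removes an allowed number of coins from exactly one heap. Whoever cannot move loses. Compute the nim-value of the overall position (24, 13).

All heaps use S = {1, 3, 9}:
G(0) = 0
G(1) = mex{0} = 1
G(2) = mex{1} = 0
G(3) = mex{0,0} = 1
G(4) = mex{1,1} = 0
G(5) = mex{0,0} = 1
G(6) = mex{1,1} = 0
G(7) = mex{0,0} = 1
G(8) = mex{1,1} = 0
G(9) = mex{0,0,0} = 1
G(10) = mex{1,1,1} = 0
G(11) = mex{0,0,0} = 1
G(12) = mex{1,1,1} = 0
G(13) = mex{0,0,0} = 1
G(14) = mex{1,1,1} = 0
G(15) = mex{0,0,0} = 1
G(16) = mex{1,1,1} = 0
G(17) = mex{0,0,0} = 1
G(18) = mex{1,1,1} = 0
G(19) = mex{0,0,0} = 1
G(20) = mex{1,1,1} = 0
G(21) = mex{0,0,0} = 1
G(22) = mex{1,1,1} = 0
G(23) = mex{0,0,0} = 1
G(24) = mex{1,1,1} = 0
Heap A: G(24) = 0.
Heap B: G(13) = 1.
Combined Grundy value = 0 ⊕ 1 = 1.

1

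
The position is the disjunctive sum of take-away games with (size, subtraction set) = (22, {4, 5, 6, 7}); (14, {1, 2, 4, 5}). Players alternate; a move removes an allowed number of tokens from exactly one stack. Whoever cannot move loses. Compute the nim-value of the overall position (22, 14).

2

Stack A, S = {4, 5, 6, 7}:
G(0) = 0
G(1) = mex{} = 0
G(2) = mex{} = 0
G(3) = mex{} = 0
G(4) = mex{0} = 1
G(5) = mex{0,0} = 1
G(6) = mex{0,0,0} = 1
G(7) = mex{0,0,0,0} = 1
G(8) = mex{1,0,0,0} = 2
G(9) = mex{1,1,0,0} = 2
G(10) = mex{1,1,1,0} = 2
G(11) = mex{1,1,1,1} = 0
G(12) = mex{2,1,1,1} = 0
G(13) = mex{2,2,1,1} = 0
G(14) = mex{2,2,2,1} = 0
G(15) = mex{0,2,2,2} = 1
G(16) = mex{0,0,2,2} = 1
G(17) = mex{0,0,0,2} = 1
G(18) = mex{0,0,0,0} = 1
G(19) = mex{1,0,0,0} = 2
G(20) = mex{1,1,0,0} = 2
G(21) = mex{1,1,1,0} = 2
G(22) = mex{1,1,1,1} = 0
G_A(22) = 0.
Stack B, S = {1, 2, 4, 5}:
G(0) = 0
G(1) = mex{0} = 1
G(2) = mex{1,0} = 2
G(3) = mex{2,1} = 0
G(4) = mex{0,2,0} = 1
G(5) = mex{1,0,1,0} = 2
G(6) = mex{2,1,2,1} = 0
G(7) = mex{0,2,0,2} = 1
G(8) = mex{1,0,1,0} = 2
G(9) = mex{2,1,2,1} = 0
G(10) = mex{0,2,0,2} = 1
G(11) = mex{1,0,1,0} = 2
G(12) = mex{2,1,2,1} = 0
G(13) = mex{0,2,0,2} = 1
G(14) = mex{1,0,1,0} = 2
G_B(14) = 2.
Combined Grundy value = 0 ⊕ 2 = 2.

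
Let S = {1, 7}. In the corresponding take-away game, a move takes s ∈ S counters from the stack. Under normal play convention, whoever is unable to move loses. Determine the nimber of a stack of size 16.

n :  0  1  2  3  4  5  6  7  8  9 10 11 12 13 14 15 16
G :  0  1  0  1  0  1  0  1  0  1  0  1  0  1  0  1  0

0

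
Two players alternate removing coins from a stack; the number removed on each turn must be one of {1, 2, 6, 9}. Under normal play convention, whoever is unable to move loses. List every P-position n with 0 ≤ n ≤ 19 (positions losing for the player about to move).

n :  0  1  2  3  4  5  6  7  8  9 10 11 12 13 14 15 16 17 18 19
G :  0  1  2  0  1  2  3  0  1  2  0  1  2  3  0  1  2  0  1  2
P-positions are exactly the n with G(n) = 0.

0, 3, 7, 10, 14, 17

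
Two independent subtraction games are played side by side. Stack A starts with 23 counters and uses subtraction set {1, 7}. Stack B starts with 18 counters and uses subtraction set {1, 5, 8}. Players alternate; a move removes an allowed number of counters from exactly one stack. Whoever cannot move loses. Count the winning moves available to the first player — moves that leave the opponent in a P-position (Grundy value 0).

0

Stack A, S = {1, 7}:
n :  0  1  2  3  4  5  6  7  8  9 10 11 12 13 14 15 16 17 18 19 20 21 22 23
G :  0  1  0  1  0  1  0  1  0  1  0  1  0  1  0  1  0  1  0  1  0  1  0  1
G_A(23) = 1.
Stack B, S = {1, 5, 8}:
G(0) = 0
G(1) = mex{0} = 1
G(2) = mex{1} = 0
G(3) = mex{0} = 1
G(4) = mex{1} = 0
G(5) = mex{0,0} = 1
G(6) = mex{1,1} = 0
G(7) = mex{0,0} = 1
G(8) = mex{1,1,0} = 2
G(9) = mex{2,0,1} = 3
G(10) = mex{3,1,0} = 2
G(11) = mex{2,0,1} = 3
G(12) = mex{3,1,0} = 2
G(13) = mex{2,2,1} = 0
G(14) = mex{0,3,0} = 1
G(15) = mex{1,2,1} = 0
G(16) = mex{0,3,2} = 1
G(17) = mex{1,2,3} = 0
G(18) = mex{0,0,2} = 1
G_B(18) = 1.
Combined Grundy value = 1 ⊕ 1 = 0.
A winning move leaves total XOR = 0, i.e. changes one component's Grundy value g to g ⊕ X where X is the current total.
Stack A: target g' = 1⊕0 = 1, but every legal move changes the Grundy value (mex property), so 0 moves.
Stack B: target g' = 1⊕0 = 1, but every legal move changes the Grundy value (mex property), so 0 moves.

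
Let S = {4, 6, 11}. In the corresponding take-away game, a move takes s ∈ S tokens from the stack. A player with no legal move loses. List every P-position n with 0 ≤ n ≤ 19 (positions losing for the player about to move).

G(0) = 0
G(1) = mex{} = 0
G(2) = mex{} = 0
G(3) = mex{} = 0
G(4) = mex{0} = 1
G(5) = mex{0} = 1
G(6) = mex{0,0} = 1
G(7) = mex{0,0} = 1
G(8) = mex{1,0} = 2
G(9) = mex{1,0} = 2
G(10) = mex{1,1} = 0
G(11) = mex{1,1,0} = 2
G(12) = mex{2,1,0} = 3
G(13) = mex{2,1,0} = 3
G(14) = mex{0,2,0} = 1
G(15) = mex{2,2,1} = 0
G(16) = mex{3,0,1} = 2
G(17) = mex{3,2,1} = 0
G(18) = mex{1,3,1} = 0
G(19) = mex{0,3,2} = 1
P-positions are exactly the n with G(n) = 0.

0, 1, 2, 3, 10, 15, 17, 18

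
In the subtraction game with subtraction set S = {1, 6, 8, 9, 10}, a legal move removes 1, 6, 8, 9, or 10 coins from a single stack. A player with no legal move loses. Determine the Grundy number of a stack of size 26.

1

n :  0  1  2  3  4  5  6  7  8  9 10 11 12 13 14 15 16 17 18 19 20 21 22 23 24 25 26
G :  0  1  0  1  0  1  2  0  1  2  3  2  3  2  3  4  5  3  0  1  0  1  0  1  2  0  1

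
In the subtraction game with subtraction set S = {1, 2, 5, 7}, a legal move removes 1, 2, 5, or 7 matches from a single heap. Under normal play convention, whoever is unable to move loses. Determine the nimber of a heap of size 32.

G(0) = 0
G(1) = mex{0} = 1
G(2) = mex{1,0} = 2
G(3) = mex{2,1} = 0
G(4) = mex{0,2} = 1
G(5) = mex{1,0,0} = 2
G(6) = mex{2,1,1} = 0
G(7) = mex{0,2,2,0} = 1
G(8) = mex{1,0,0,1} = 2
G(9) = mex{2,1,1,2} = 0
G(10) = mex{0,2,2,0} = 1
G(11) = mex{1,0,0,1} = 2
G(12) = mex{2,1,1,2} = 0
G(13) = mex{0,2,2,0} = 1
G(14) = mex{1,0,0,1} = 2
G(15) = mex{2,1,1,2} = 0
G(16) = mex{0,2,2,0} = 1
G(17) = mex{1,0,0,1} = 2
G(18) = mex{2,1,1,2} = 0
G(19) = mex{0,2,2,0} = 1
G(20) = mex{1,0,0,1} = 2
G(21) = mex{2,1,1,2} = 0
G(22) = mex{0,2,2,0} = 1
G(23) = mex{1,0,0,1} = 2
G(24) = mex{2,1,1,2} = 0
G(25) = mex{0,2,2,0} = 1
G(26) = mex{1,0,0,1} = 2
G(27) = mex{2,1,1,2} = 0
G(28) = mex{0,2,2,0} = 1
G(29) = mex{1,0,0,1} = 2
G(30) = mex{2,1,1,2} = 0
G(31) = mex{0,2,2,0} = 1
G(32) = mex{1,0,0,1} = 2

2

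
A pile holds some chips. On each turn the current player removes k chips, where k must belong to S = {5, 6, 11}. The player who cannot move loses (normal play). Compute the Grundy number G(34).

0

G(0) = 0
G(1) = mex{} = 0
G(2) = mex{} = 0
G(3) = mex{} = 0
G(4) = mex{} = 0
G(5) = mex{0} = 1
G(6) = mex{0,0} = 1
G(7) = mex{0,0} = 1
G(8) = mex{0,0} = 1
G(9) = mex{0,0} = 1
G(10) = mex{1,0} = 2
G(11) = mex{1,1,0} = 2
G(12) = mex{1,1,0} = 2
G(13) = mex{1,1,0} = 2
G(14) = mex{1,1,0} = 2
G(15) = mex{2,1,0} = 3
G(16) = mex{2,2,1} = 0
G(17) = mex{2,2,1} = 0
G(18) = mex{2,2,1} = 0
G(19) = mex{2,2,1} = 0
G(20) = mex{3,2,1} = 0
G(21) = mex{0,3,2} = 1
G(22) = mex{0,0,2} = 1
G(23) = mex{0,0,2} = 1
G(24) = mex{0,0,2} = 1
G(25) = mex{0,0,2} = 1
G(26) = mex{1,0,3} = 2
G(27) = mex{1,1,0} = 2
G(28) = mex{1,1,0} = 2
G(29) = mex{1,1,0} = 2
G(30) = mex{1,1,0} = 2
G(31) = mex{2,1,0} = 3
G(32) = mex{2,2,1} = 0
G(33) = mex{2,2,1} = 0
G(34) = mex{2,2,1} = 0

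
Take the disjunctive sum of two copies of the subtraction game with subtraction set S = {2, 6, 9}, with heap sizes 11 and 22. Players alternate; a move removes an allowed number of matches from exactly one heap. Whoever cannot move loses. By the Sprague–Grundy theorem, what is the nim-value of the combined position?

2

All heaps use S = {2, 6, 9}:
G(0) = 0
G(1) = mex{} = 0
G(2) = mex{0} = 1
G(3) = mex{0} = 1
G(4) = mex{1} = 0
G(5) = mex{1} = 0
G(6) = mex{0,0} = 1
G(7) = mex{0,0} = 1
G(8) = mex{1,1} = 0
G(9) = mex{1,1,0} = 2
G(10) = mex{0,0,0} = 1
G(11) = mex{2,0,1} = 3
G(12) = mex{1,1,1} = 0
G(13) = mex{3,1,0} = 2
G(14) = mex{0,0,0} = 1
G(15) = mex{2,2,1} = 0
G(16) = mex{1,1,1} = 0
G(17) = mex{0,3,0} = 1
G(18) = mex{0,0,2} = 1
G(19) = mex{1,2,1} = 0
G(20) = mex{1,1,3} = 0
G(21) = mex{0,0,0} = 1
G(22) = mex{0,0,2} = 1
Heap A: G(11) = 3.
Heap B: G(22) = 1.
Combined Grundy value = 3 ⊕ 1 = 2.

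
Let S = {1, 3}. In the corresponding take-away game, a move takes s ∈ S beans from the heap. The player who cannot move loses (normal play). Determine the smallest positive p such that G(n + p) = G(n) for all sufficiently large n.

G(0) = 0
G(1) = mex{0} = 1
G(2) = mex{1} = 0
G(3) = mex{0,0} = 1
G(4) = mex{1,1} = 0
G(5) = mex{0,0} = 1
G(6) = mex{1,1} = 0
G(7) = mex{0,0} = 1
G(8) = mex{1,1} = 0
G(9) = mex{0,0} = 1
G(10) = mex{1,1} = 0
G(11) = mex{0,0} = 1
G(12) = mex{1,1} = 0
G(13) = mex{0,0} = 1
G(14) = mex{1,1} = 0
G(n+2) = G(n) holds for n = 0,…,2 (a full window of length max(S) = 3), so the sequence is purely periodic with period 2.

2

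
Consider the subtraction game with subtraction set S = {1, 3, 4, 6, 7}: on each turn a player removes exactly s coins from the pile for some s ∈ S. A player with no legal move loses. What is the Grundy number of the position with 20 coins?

G(0) = 0
G(1) = mex{0} = 1
G(2) = mex{1} = 0
G(3) = mex{0,0} = 1
G(4) = mex{1,1,0} = 2
G(5) = mex{2,0,1} = 3
G(6) = mex{3,1,0,0} = 2
G(7) = mex{2,2,1,1,0} = 3
G(8) = mex{3,3,2,0,1} = 4
G(9) = mex{4,2,3,1,0} = 5
G(10) = mex{5,3,2,2,1} = 0
G(11) = mex{0,4,3,3,2} = 1
G(12) = mex{1,5,4,2,3} = 0
G(13) = mex{0,0,5,3,2} = 1
G(14) = mex{1,1,0,4,3} = 2
G(15) = mex{2,0,1,5,4} = 3
G(16) = mex{3,1,0,0,5} = 2
G(17) = mex{2,2,1,1,0} = 3
G(18) = mex{3,3,2,0,1} = 4
G(19) = mex{4,2,3,1,0} = 5
G(20) = mex{5,3,2,2,1} = 0

0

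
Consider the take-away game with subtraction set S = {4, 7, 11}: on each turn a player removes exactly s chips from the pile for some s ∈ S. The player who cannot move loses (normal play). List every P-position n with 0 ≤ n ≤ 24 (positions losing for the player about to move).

n :  0  1  2  3  4  5  6  7  8  9 10 11 12 13 14 15 16 17 18 19 20 21 22 23 24
G :  0  0  0  0  1  1  1  1  2  2  2  2  3  3  3  0  0  0  0  1  1  1  1  2  2
P-positions are exactly the n with G(n) = 0.

0, 1, 2, 3, 15, 16, 17, 18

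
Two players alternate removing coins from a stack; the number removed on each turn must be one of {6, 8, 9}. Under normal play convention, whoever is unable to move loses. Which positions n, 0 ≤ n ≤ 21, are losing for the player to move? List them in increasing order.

0, 1, 2, 3, 4, 5, 15, 16, 17, 18, 19, 20

n :  0  1  2  3  4  5  6  7  8  9 10 11 12 13 14 15 16 17 18 19 20 21
G :  0  0  0  0  0  0  1  1  1  1  1  1  2  2  2  0  0  0  0  0  0  1
P-positions are exactly the n with G(n) = 0.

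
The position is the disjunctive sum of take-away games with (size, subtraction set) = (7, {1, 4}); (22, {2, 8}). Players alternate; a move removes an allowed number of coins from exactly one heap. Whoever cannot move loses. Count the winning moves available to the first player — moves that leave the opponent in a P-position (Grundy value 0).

Heap A, S = {1, 4}:
G(0) = 0
G(1) = mex{0} = 1
G(2) = mex{1} = 0
G(3) = mex{0} = 1
G(4) = mex{1,0} = 2
G(5) = mex{2,1} = 0
G(6) = mex{0,0} = 1
G(7) = mex{1,1} = 0
G_A(7) = 0.
Heap B, S = {2, 8}:
G(0) = 0
G(1) = mex{} = 0
G(2) = mex{0} = 1
G(3) = mex{0} = 1
G(4) = mex{1} = 0
G(5) = mex{1} = 0
G(6) = mex{0} = 1
G(7) = mex{0} = 1
G(8) = mex{1,0} = 2
G(9) = mex{1,0} = 2
G(10) = mex{2,1} = 0
G(11) = mex{2,1} = 0
G(12) = mex{0,0} = 1
G(13) = mex{0,0} = 1
G(14) = mex{1,1} = 0
G(15) = mex{1,1} = 0
G(16) = mex{0,2} = 1
G(17) = mex{0,2} = 1
G(18) = mex{1,0} = 2
G(19) = mex{1,0} = 2
G(20) = mex{2,1} = 0
G(21) = mex{2,1} = 0
G(22) = mex{0,0} = 1
G_B(22) = 1.
Combined Grundy value = 0 ⊕ 1 = 1.
A winning move leaves total XOR = 0, i.e. changes one component's Grundy value g to g ⊕ X where X is the current total.
Heap A: need g' = 0⊕1 = 1. Options: 7−1→G=1, 7−4→G=1. Hits: 2.
Heap B: need g' = 1⊕1 = 0. Options: 22−2→G=0, 22−8→G=0. Hits: 2.

4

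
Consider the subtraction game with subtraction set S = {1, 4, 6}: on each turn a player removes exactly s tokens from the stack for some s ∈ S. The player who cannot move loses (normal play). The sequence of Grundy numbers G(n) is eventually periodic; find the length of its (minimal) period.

n :  0  1  2  3  4  5  6  7  8  9 10 11 12 13 14
G :  0  1  0  1  2  0  1  0  1  2  0  1  0  1  2
G(n+5) = G(n) holds for n = 0,…,5 (a full window of length max(S) = 6), so the sequence is purely periodic with period 5.

5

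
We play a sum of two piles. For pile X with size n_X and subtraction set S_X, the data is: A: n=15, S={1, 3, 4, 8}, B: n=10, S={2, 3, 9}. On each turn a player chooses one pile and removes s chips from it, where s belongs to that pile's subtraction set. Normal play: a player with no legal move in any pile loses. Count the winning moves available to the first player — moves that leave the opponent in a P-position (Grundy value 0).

Pile A, S = {1, 3, 4, 8}:
n :  0  1  2  3  4  5  6  7  8  9 10 11 12 13 14 15
G :  0  1  0  1  2  3  2  0  1  0  1  2  3  2  0  1
G_A(15) = 1.
Pile B, S = {2, 3, 9}:
n :  0  1  2  3  4  5  6  7  8  9 10
G :  0  0  1  1  2  0  0  1  1  2  2
G_B(10) = 2.
Combined Grundy value = 1 ⊕ 2 = 3.
A winning move leaves total XOR = 0, i.e. changes one component's Grundy value g to g ⊕ X where X is the current total.
Pile A: need g' = 1⊕3 = 2. Options: 15−1→G=0, 15−3→G=3, 15−4→G=2, 15−8→G=0. Hits: 1.
Pile B: need g' = 2⊕3 = 1. Options: 10−2→G=1, 10−3→G=1, 10−9→G=0. Hits: 2.

3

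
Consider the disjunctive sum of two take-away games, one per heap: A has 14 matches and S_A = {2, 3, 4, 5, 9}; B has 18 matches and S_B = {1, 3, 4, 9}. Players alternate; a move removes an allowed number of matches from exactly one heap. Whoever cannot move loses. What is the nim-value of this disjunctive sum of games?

Heap A, S = {2, 3, 4, 5, 9}:
G(0) = 0
G(1) = mex{} = 0
G(2) = mex{0} = 1
G(3) = mex{0,0} = 1
G(4) = mex{1,0,0} = 2
G(5) = mex{1,1,0,0} = 2
G(6) = mex{2,1,1,0} = 3
G(7) = mex{2,2,1,1} = 0
G(8) = mex{3,2,2,1} = 0
G(9) = mex{0,3,2,2,0} = 1
G(10) = mex{0,0,3,2,0} = 1
G(11) = mex{1,0,0,3,1} = 2
G(12) = mex{1,1,0,0,1} = 2
G(13) = mex{2,1,1,0,2} = 3
G(14) = mex{2,2,1,1,2} = 0
G_A(14) = 0.
Heap B, S = {1, 3, 4, 9}:
n :  0  1  2  3  4  5  6  7  8  9 10 11 12 13 14 15 16 17 18
G :  0  1  0  1  2  3  2  0  1  4  3  2  0  1  0  1  2  3  2
G_B(18) = 2.
Combined Grundy value = 0 ⊕ 2 = 2.

2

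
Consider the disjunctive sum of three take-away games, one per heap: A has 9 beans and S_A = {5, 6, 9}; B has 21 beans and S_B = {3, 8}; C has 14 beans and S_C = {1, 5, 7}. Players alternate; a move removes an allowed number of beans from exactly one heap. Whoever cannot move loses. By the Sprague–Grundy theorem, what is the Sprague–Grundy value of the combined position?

Heap A, S = {5, 6, 9}:
G(0) = 0
G(1) = mex{} = 0
G(2) = mex{} = 0
G(3) = mex{} = 0
G(4) = mex{} = 0
G(5) = mex{0} = 1
G(6) = mex{0,0} = 1
G(7) = mex{0,0} = 1
G(8) = mex{0,0} = 1
G(9) = mex{0,0,0} = 1
G_A(9) = 1.
Heap B, S = {3, 8}:
n :  0  1  2  3  4  5  6  7  8  9 10 11 12 13 14 15 16 17 18 19 20 21
G :  0  0  0  1  1  1  0  0  2  1  1  0  0  0  1  1  1  0  0  2  1  1
G_B(21) = 1.
Heap C, S = {1, 5, 7}:
G(0) = 0
G(1) = mex{0} = 1
G(2) = mex{1} = 0
G(3) = mex{0} = 1
G(4) = mex{1} = 0
G(5) = mex{0,0} = 1
G(6) = mex{1,1} = 0
G(7) = mex{0,0,0} = 1
G(8) = mex{1,1,1} = 0
G(9) = mex{0,0,0} = 1
G(10) = mex{1,1,1} = 0
G(11) = mex{0,0,0} = 1
G(12) = mex{1,1,1} = 0
G(13) = mex{0,0,0} = 1
G(14) = mex{1,1,1} = 0
G_C(14) = 0.
Combined Grundy value = 1 ⊕ 1 ⊕ 0 = 0.

0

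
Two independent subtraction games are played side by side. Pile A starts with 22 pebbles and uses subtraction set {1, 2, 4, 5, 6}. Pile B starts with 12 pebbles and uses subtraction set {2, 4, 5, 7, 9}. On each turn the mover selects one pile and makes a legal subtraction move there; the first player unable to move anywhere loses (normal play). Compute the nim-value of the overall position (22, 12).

Pile A, S = {1, 2, 4, 5, 6}:
n :  0  1  2  3  4  5  6  7  8  9 10 11 12 13 14 15 16 17 18 19 20 21 22
G :  0  1  2  0  1  2  3  4  5  3  0  1  2  0  1  2  3  4  5  3  0  1  2
G_A(22) = 2.
Pile B, S = {2, 4, 5, 7, 9}:
G(0) = 0
G(1) = mex{} = 0
G(2) = mex{0} = 1
G(3) = mex{0} = 1
G(4) = mex{1,0} = 2
G(5) = mex{1,0,0} = 2
G(6) = mex{2,1,0} = 3
G(7) = mex{2,1,1,0} = 3
G(8) = mex{3,2,1,0} = 4
G(9) = mex{3,2,2,1,0} = 4
G(10) = mex{4,3,2,1,0} = 5
G(11) = mex{4,3,3,2,1} = 0
G(12) = mex{5,4,3,2,1} = 0
G_B(12) = 0.
Combined Grundy value = 2 ⊕ 0 = 2.

2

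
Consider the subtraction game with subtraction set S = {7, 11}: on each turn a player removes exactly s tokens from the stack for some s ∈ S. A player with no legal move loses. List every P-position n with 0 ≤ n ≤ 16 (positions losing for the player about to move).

G(0) = 0
G(1) = mex{} = 0
G(2) = mex{} = 0
G(3) = mex{} = 0
G(4) = mex{} = 0
G(5) = mex{} = 0
G(6) = mex{} = 0
G(7) = mex{0} = 1
G(8) = mex{0} = 1
G(9) = mex{0} = 1
G(10) = mex{0} = 1
G(11) = mex{0,0} = 1
G(12) = mex{0,0} = 1
G(13) = mex{0,0} = 1
G(14) = mex{1,0} = 2
G(15) = mex{1,0} = 2
G(16) = mex{1,0} = 2
P-positions are exactly the n with G(n) = 0.

0, 1, 2, 3, 4, 5, 6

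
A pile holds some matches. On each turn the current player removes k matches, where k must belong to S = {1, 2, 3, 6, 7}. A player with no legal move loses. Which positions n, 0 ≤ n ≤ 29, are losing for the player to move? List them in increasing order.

0, 4, 8, 12, 16, 20, 24, 28

G(0) = 0
G(1) = mex{0} = 1
G(2) = mex{1,0} = 2
G(3) = mex{2,1,0} = 3
G(4) = mex{3,2,1} = 0
G(5) = mex{0,3,2} = 1
G(6) = mex{1,0,3,0} = 2
G(7) = mex{2,1,0,1,0} = 3
G(8) = mex{3,2,1,2,1} = 0
G(9) = mex{0,3,2,3,2} = 1
G(10) = mex{1,0,3,0,3} = 2
G(11) = mex{2,1,0,1,0} = 3
G(12) = mex{3,2,1,2,1} = 0
G(13) = mex{0,3,2,3,2} = 1
G(14) = mex{1,0,3,0,3} = 2
G(15) = mex{2,1,0,1,0} = 3
G(16) = mex{3,2,1,2,1} = 0
G(17) = mex{0,3,2,3,2} = 1
G(18) = mex{1,0,3,0,3} = 2
G(19) = mex{2,1,0,1,0} = 3
G(20) = mex{3,2,1,2,1} = 0
G(21) = mex{0,3,2,3,2} = 1
G(22) = mex{1,0,3,0,3} = 2
G(23) = mex{2,1,0,1,0} = 3
G(24) = mex{3,2,1,2,1} = 0
G(25) = mex{0,3,2,3,2} = 1
G(26) = mex{1,0,3,0,3} = 2
G(27) = mex{2,1,0,1,0} = 3
G(28) = mex{3,2,1,2,1} = 0
G(29) = mex{0,3,2,3,2} = 1
P-positions are exactly the n with G(n) = 0.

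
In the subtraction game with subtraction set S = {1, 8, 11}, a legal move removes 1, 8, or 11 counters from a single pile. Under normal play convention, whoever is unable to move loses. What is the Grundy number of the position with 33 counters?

G(0) = 0
G(1) = mex{0} = 1
G(2) = mex{1} = 0
G(3) = mex{0} = 1
G(4) = mex{1} = 0
G(5) = mex{0} = 1
G(6) = mex{1} = 0
G(7) = mex{0} = 1
G(8) = mex{1,0} = 2
G(9) = mex{2,1} = 0
G(10) = mex{0,0} = 1
G(11) = mex{1,1,0} = 2
G(12) = mex{2,0,1} = 3
G(13) = mex{3,1,0} = 2
G(14) = mex{2,0,1} = 3
G(15) = mex{3,1,0} = 2
G(16) = mex{2,2,1} = 0
G(17) = mex{0,0,0} = 1
G(18) = mex{1,1,1} = 0
G(19) = mex{0,2,2} = 1
G(20) = mex{1,3,0} = 2
G(21) = mex{2,2,1} = 0
G(22) = mex{0,3,2} = 1
G(23) = mex{1,2,3} = 0
G(24) = mex{0,0,2} = 1
G(25) = mex{1,1,3} = 0
G(26) = mex{0,0,2} = 1
G(27) = mex{1,1,0} = 2
G(28) = mex{2,2,1} = 0
G(29) = mex{0,0,0} = 1
G(30) = mex{1,1,1} = 0
G(31) = mex{0,0,2} = 1
G(32) = mex{1,1,0} = 2
G(33) = mex{2,0,1} = 3

3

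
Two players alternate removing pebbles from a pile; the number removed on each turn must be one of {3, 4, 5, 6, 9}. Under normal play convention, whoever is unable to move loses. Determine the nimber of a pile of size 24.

0

G(0) = 0
G(1) = mex{} = 0
G(2) = mex{} = 0
G(3) = mex{0} = 1
G(4) = mex{0,0} = 1
G(5) = mex{0,0,0} = 1
G(6) = mex{1,0,0,0} = 2
G(7) = mex{1,1,0,0} = 2
G(8) = mex{1,1,1,0} = 2
G(9) = mex{2,1,1,1,0} = 3
G(10) = mex{2,2,1,1,0} = 3
G(11) = mex{2,2,2,1,0} = 3
G(12) = mex{3,2,2,2,1} = 0
G(13) = mex{3,3,2,2,1} = 0
G(14) = mex{3,3,3,2,1} = 0
G(15) = mex{0,3,3,3,2} = 1
G(16) = mex{0,0,3,3,2} = 1
G(17) = mex{0,0,0,3,2} = 1
G(18) = mex{1,0,0,0,3} = 2
G(19) = mex{1,1,0,0,3} = 2
G(20) = mex{1,1,1,0,3} = 2
G(21) = mex{2,1,1,1,0} = 3
G(22) = mex{2,2,1,1,0} = 3
G(23) = mex{2,2,2,1,0} = 3
G(24) = mex{3,2,2,2,1} = 0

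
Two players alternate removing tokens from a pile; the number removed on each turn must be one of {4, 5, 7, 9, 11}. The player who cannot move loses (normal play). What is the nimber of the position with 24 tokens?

G(0) = 0
G(1) = mex{} = 0
G(2) = mex{} = 0
G(3) = mex{} = 0
G(4) = mex{0} = 1
G(5) = mex{0,0} = 1
G(6) = mex{0,0} = 1
G(7) = mex{0,0,0} = 1
G(8) = mex{1,0,0} = 2
G(9) = mex{1,1,0,0} = 2
G(10) = mex{1,1,0,0} = 2
G(11) = mex{1,1,1,0,0} = 2
G(12) = mex{2,1,1,0,0} = 3
G(13) = mex{2,2,1,1,0} = 3
G(14) = mex{2,2,1,1,0} = 3
G(15) = mex{2,2,2,1,1} = 0
G(16) = mex{3,2,2,1,1} = 0
G(17) = mex{3,3,2,2,1} = 0
G(18) = mex{3,3,2,2,1} = 0
G(19) = mex{0,3,3,2,2} = 1
G(20) = mex{0,0,3,2,2} = 1
G(21) = mex{0,0,3,3,2} = 1
G(22) = mex{0,0,0,3,2} = 1
G(23) = mex{1,0,0,3,3} = 2
G(24) = mex{1,1,0,0,3} = 2

2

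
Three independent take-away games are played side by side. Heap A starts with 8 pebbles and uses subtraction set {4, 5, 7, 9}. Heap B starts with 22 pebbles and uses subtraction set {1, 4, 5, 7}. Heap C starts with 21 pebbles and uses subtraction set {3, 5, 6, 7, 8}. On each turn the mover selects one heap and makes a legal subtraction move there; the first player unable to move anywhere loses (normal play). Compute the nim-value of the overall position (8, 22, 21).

Heap A, S = {4, 5, 7, 9}:
n : 0 1 2 3 4 5 6 7 8
G : 0 0 0 0 1 1 1 1 2
G_A(8) = 2.
Heap B, S = {1, 4, 5, 7}:
G(0) = 0
G(1) = mex{0} = 1
G(2) = mex{1} = 0
G(3) = mex{0} = 1
G(4) = mex{1,0} = 2
G(5) = mex{2,1,0} = 3
G(6) = mex{3,0,1} = 2
G(7) = mex{2,1,0,0} = 3
G(8) = mex{3,2,1,1} = 0
G(9) = mex{0,3,2,0} = 1
G(10) = mex{1,2,3,1} = 0
G(11) = mex{0,3,2,2} = 1
G(12) = mex{1,0,3,3} = 2
G(13) = mex{2,1,0,2} = 3
G(14) = mex{3,0,1,3} = 2
G(15) = mex{2,1,0,0} = 3
G(16) = mex{3,2,1,1} = 0
G(17) = mex{0,3,2,0} = 1
G(18) = mex{1,2,3,1} = 0
G(19) = mex{0,3,2,2} = 1
G(20) = mex{1,0,3,3} = 2
G(21) = mex{2,1,0,2} = 3
G(22) = mex{3,0,1,3} = 2
G_B(22) = 2.
Heap C, S = {3, 5, 6, 7, 8}:
G(0) = 0
G(1) = mex{} = 0
G(2) = mex{} = 0
G(3) = mex{0} = 1
G(4) = mex{0} = 1
G(5) = mex{0,0} = 1
G(6) = mex{1,0,0} = 2
G(7) = mex{1,0,0,0} = 2
G(8) = mex{1,1,0,0,0} = 2
G(9) = mex{2,1,1,0,0} = 3
G(10) = mex{2,1,1,1,0} = 3
G(11) = mex{2,2,1,1,1} = 0
G(12) = mex{3,2,2,1,1} = 0
G(13) = mex{3,2,2,2,1} = 0
G(14) = mex{0,3,2,2,2} = 1
G(15) = mex{0,3,3,2,2} = 1
G(16) = mex{0,0,3,3,2} = 1
G(17) = mex{1,0,0,3,3} = 2
G(18) = mex{1,0,0,0,3} = 2
G(19) = mex{1,1,0,0,0} = 2
G(20) = mex{2,1,1,0,0} = 3
G(21) = mex{2,1,1,1,0} = 3
G_C(21) = 3.
Combined Grundy value = 2 ⊕ 2 ⊕ 3 = 3.

3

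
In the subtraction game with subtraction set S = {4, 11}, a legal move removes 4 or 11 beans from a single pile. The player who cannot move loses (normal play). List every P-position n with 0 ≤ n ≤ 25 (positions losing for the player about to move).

n :  0  1  2  3  4  5  6  7  8  9 10 11 12 13 14 15 16 17 18 19 20 21 22 23 24 25
G :  0  0  0  0  1  1  1  1  0  0  0  2  1  1  1  0  0  0  0  1  1  1  1  0  0  0
P-positions are exactly the n with G(n) = 0.

0, 1, 2, 3, 8, 9, 10, 15, 16, 17, 18, 23, 24, 25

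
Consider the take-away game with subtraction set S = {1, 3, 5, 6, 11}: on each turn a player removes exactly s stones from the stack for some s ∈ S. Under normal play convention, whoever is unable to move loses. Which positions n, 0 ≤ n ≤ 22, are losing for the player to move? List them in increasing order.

0, 2, 4, 12, 14, 16

n :  0  1  2  3  4  5  6  7  8  9 10 11 12 13 14 15 16 17 18 19 20 21 22
G :  0  1  0  1  0  1  2  3  2  3  2  3  0  1  0  1  0  1  2  3  2  3  2
P-positions are exactly the n with G(n) = 0.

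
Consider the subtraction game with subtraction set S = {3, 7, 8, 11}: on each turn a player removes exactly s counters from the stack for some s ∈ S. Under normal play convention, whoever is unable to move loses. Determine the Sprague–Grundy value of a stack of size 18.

G(0) = 0
G(1) = mex{} = 0
G(2) = mex{} = 0
G(3) = mex{0} = 1
G(4) = mex{0} = 1
G(5) = mex{0} = 1
G(6) = mex{1} = 0
G(7) = mex{1,0} = 2
G(8) = mex{1,0,0} = 2
G(9) = mex{0,0,0} = 1
G(10) = mex{2,1,0} = 3
G(11) = mex{2,1,1,0} = 3
G(12) = mex{1,1,1,0} = 2
G(13) = mex{3,0,1,0} = 2
G(14) = mex{3,2,0,1} = 4
G(15) = mex{2,2,2,1} = 0
G(16) = mex{2,1,2,1} = 0
G(17) = mex{4,3,1,0} = 2
G(18) = mex{0,3,3,2} = 1

1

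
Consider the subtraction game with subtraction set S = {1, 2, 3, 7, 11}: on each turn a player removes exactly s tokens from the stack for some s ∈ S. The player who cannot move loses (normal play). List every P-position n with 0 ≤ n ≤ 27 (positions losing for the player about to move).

0, 4, 8, 12, 16, 20, 24

n :  0  1  2  3  4  5  6  7  8  9 10 11 12 13 14 15 16 17 18 19 20 21 22 23 24 25 26 27
G :  0  1  2  3  0  1  2  3  0  1  2  3  0  1  2  3  0  1  2  3  0  1  2  3  0  1  2  3
P-positions are exactly the n with G(n) = 0.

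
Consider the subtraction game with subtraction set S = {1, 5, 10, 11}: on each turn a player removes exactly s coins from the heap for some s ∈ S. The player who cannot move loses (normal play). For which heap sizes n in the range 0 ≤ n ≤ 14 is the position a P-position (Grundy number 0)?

0, 2, 4, 6, 8

G(0) = 0
G(1) = mex{0} = 1
G(2) = mex{1} = 0
G(3) = mex{0} = 1
G(4) = mex{1} = 0
G(5) = mex{0,0} = 1
G(6) = mex{1,1} = 0
G(7) = mex{0,0} = 1
G(8) = mex{1,1} = 0
G(9) = mex{0,0} = 1
G(10) = mex{1,1,0} = 2
G(11) = mex{2,0,1,0} = 3
G(12) = mex{3,1,0,1} = 2
G(13) = mex{2,0,1,0} = 3
G(14) = mex{3,1,0,1} = 2
P-positions are exactly the n with G(n) = 0.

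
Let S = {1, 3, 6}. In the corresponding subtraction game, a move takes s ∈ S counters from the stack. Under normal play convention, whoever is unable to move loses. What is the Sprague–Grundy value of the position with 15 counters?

2

n :  0  1  2  3  4  5  6  7  8  9 10 11 12 13 14 15
G :  0  1  0  1  0  1  2  3  2  0  1  0  1  0  1  2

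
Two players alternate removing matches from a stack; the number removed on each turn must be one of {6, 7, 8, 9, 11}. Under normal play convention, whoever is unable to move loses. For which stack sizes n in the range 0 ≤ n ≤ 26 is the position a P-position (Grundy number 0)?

0, 1, 2, 3, 4, 5, 17, 18, 19, 20, 21, 22

G(0) = 0
G(1) = mex{} = 0
G(2) = mex{} = 0
G(3) = mex{} = 0
G(4) = mex{} = 0
G(5) = mex{} = 0
G(6) = mex{0} = 1
G(7) = mex{0,0} = 1
G(8) = mex{0,0,0} = 1
G(9) = mex{0,0,0,0} = 1
G(10) = mex{0,0,0,0} = 1
G(11) = mex{0,0,0,0,0} = 1
G(12) = mex{1,0,0,0,0} = 2
G(13) = mex{1,1,0,0,0} = 2
G(14) = mex{1,1,1,0,0} = 2
G(15) = mex{1,1,1,1,0} = 2
G(16) = mex{1,1,1,1,0} = 2
G(17) = mex{1,1,1,1,1} = 0
G(18) = mex{2,1,1,1,1} = 0
G(19) = mex{2,2,1,1,1} = 0
G(20) = mex{2,2,2,1,1} = 0
G(21) = mex{2,2,2,2,1} = 0
G(22) = mex{2,2,2,2,1} = 0
G(23) = mex{0,2,2,2,2} = 1
G(24) = mex{0,0,2,2,2} = 1
G(25) = mex{0,0,0,2,2} = 1
G(26) = mex{0,0,0,0,2} = 1
P-positions are exactly the n with G(n) = 0.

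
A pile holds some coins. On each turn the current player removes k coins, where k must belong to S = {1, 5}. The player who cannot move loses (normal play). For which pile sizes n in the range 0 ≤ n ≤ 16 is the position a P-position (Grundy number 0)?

n :  0  1  2  3  4  5  6  7  8  9 10 11 12 13 14 15 16
G :  0  1  0  1  0  1  0  1  0  1  0  1  0  1  0  1  0
P-positions are exactly the n with G(n) = 0.

0, 2, 4, 6, 8, 10, 12, 14, 16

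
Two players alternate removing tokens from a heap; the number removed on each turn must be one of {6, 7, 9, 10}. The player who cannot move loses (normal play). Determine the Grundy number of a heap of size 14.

n :  0  1  2  3  4  5  6  7  8  9 10 11 12 13 14
G :  0  0  0  0  0  0  1  1  1  1  1  1  2  2  2

2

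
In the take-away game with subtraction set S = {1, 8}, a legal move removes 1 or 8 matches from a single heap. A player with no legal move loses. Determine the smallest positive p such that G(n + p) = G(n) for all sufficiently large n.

9

G(0) = 0
G(1) = mex{0} = 1
G(2) = mex{1} = 0
G(3) = mex{0} = 1
G(4) = mex{1} = 0
G(5) = mex{0} = 1
G(6) = mex{1} = 0
G(7) = mex{0} = 1
G(8) = mex{1,0} = 2
G(9) = mex{2,1} = 0
G(10) = mex{0,0} = 1
G(11) = mex{1,1} = 0
G(12) = mex{0,0} = 1
G(13) = mex{1,1} = 0
G(14) = mex{0,0} = 1
G(15) = mex{1,1} = 0
G(16) = mex{0,2} = 1
G(17) = mex{1,0} = 2
G(18) = mex{2,1} = 0
G(19) = mex{0,0} = 1
G(n+9) = G(n) holds for n = 0,…,7 (a full window of length max(S) = 8), so the sequence is purely periodic with period 9.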